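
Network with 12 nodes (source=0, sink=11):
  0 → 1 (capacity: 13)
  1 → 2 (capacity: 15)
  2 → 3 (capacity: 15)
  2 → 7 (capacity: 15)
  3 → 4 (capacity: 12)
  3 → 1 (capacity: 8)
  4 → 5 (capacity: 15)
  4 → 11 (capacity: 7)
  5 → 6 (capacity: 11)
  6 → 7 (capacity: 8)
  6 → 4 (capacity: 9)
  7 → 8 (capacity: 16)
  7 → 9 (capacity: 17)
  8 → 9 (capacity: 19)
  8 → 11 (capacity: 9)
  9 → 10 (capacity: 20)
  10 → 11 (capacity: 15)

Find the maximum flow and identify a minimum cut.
Max flow = 13, Min cut edges: (0,1)

Maximum flow: 13
Minimum cut: (0,1)
Partition: S = [0], T = [1, 2, 3, 4, 5, 6, 7, 8, 9, 10, 11]

Max-flow min-cut theorem verified: both equal 13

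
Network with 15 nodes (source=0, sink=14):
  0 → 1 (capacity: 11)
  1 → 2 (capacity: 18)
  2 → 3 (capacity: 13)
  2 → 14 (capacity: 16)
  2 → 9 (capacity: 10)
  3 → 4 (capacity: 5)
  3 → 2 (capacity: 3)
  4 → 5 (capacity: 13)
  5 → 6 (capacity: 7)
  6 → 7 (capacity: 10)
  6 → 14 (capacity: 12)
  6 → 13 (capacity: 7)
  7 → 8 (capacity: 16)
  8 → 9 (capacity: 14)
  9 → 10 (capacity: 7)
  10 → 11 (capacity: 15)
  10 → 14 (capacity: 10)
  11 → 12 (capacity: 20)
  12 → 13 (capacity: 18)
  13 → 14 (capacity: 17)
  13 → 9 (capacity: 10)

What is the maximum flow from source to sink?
Maximum flow = 11

Max flow: 11

Flow assignment:
  0 → 1: 11/11
  1 → 2: 11/18
  2 → 14: 11/16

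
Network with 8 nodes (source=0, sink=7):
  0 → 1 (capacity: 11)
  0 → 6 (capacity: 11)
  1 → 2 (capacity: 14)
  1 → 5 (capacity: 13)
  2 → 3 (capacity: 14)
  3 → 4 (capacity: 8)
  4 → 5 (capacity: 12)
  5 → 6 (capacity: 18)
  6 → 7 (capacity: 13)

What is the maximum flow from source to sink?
Maximum flow = 13

Max flow: 13

Flow assignment:
  0 → 1: 11/11
  0 → 6: 2/11
  1 → 5: 11/13
  5 → 6: 11/18
  6 → 7: 13/13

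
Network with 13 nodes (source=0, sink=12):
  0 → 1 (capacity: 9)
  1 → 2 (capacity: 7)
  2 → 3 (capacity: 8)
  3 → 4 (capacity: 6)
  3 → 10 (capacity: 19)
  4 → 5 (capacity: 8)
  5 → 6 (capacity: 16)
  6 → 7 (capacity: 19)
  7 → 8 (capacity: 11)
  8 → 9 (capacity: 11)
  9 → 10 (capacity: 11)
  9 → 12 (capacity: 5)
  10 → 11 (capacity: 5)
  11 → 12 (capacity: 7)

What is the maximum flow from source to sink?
Maximum flow = 7

Max flow: 7

Flow assignment:
  0 → 1: 7/9
  1 → 2: 7/7
  2 → 3: 7/8
  3 → 4: 2/6
  3 → 10: 5/19
  4 → 5: 2/8
  5 → 6: 2/16
  6 → 7: 2/19
  7 → 8: 2/11
  8 → 9: 2/11
  9 → 12: 2/5
  10 → 11: 5/5
  11 → 12: 5/7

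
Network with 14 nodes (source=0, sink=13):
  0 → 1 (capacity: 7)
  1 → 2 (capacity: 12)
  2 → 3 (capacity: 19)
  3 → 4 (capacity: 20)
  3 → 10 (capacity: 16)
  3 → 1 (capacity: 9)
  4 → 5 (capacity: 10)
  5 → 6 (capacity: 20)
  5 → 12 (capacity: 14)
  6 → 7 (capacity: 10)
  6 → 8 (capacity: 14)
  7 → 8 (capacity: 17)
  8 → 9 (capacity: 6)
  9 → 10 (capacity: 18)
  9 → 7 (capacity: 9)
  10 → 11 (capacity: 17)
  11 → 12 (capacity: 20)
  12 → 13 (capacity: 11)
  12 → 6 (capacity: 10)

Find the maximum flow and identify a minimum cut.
Max flow = 7, Min cut edges: (0,1)

Maximum flow: 7
Minimum cut: (0,1)
Partition: S = [0], T = [1, 2, 3, 4, 5, 6, 7, 8, 9, 10, 11, 12, 13]

Max-flow min-cut theorem verified: both equal 7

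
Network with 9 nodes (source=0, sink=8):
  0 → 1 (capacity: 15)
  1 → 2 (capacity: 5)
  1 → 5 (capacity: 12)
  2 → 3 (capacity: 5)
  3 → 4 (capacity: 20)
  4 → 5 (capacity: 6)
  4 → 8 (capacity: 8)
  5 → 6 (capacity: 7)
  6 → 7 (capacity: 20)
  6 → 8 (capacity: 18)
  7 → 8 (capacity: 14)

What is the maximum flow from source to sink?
Maximum flow = 12

Max flow: 12

Flow assignment:
  0 → 1: 12/15
  1 → 2: 5/5
  1 → 5: 7/12
  2 → 3: 5/5
  3 → 4: 5/20
  4 → 8: 5/8
  5 → 6: 7/7
  6 → 8: 7/18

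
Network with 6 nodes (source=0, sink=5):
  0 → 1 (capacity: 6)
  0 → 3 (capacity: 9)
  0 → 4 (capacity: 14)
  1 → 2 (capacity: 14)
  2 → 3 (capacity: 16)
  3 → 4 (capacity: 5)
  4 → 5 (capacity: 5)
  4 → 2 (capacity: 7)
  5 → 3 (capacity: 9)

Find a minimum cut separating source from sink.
Min cut value = 5, edges: (4,5)

Min cut value: 5
Partition: S = [0, 1, 2, 3, 4], T = [5]
Cut edges: (4,5)

By max-flow min-cut theorem, max flow = min cut = 5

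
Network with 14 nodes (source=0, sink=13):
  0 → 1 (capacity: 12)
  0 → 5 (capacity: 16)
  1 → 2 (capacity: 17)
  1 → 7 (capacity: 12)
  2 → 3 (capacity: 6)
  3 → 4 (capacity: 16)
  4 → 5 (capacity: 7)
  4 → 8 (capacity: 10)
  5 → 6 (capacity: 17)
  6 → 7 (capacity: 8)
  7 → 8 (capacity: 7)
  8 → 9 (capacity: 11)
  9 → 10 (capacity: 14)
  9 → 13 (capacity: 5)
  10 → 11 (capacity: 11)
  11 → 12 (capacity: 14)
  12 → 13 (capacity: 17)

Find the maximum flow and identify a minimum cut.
Max flow = 11, Min cut edges: (8,9)

Maximum flow: 11
Minimum cut: (8,9)
Partition: S = [0, 1, 2, 3, 4, 5, 6, 7, 8], T = [9, 10, 11, 12, 13]

Max-flow min-cut theorem verified: both equal 11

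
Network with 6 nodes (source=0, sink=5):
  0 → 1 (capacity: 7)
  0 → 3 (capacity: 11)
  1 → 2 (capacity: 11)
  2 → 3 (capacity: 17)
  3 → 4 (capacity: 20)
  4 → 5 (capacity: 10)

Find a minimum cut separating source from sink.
Min cut value = 10, edges: (4,5)

Min cut value: 10
Partition: S = [0, 1, 2, 3, 4], T = [5]
Cut edges: (4,5)

By max-flow min-cut theorem, max flow = min cut = 10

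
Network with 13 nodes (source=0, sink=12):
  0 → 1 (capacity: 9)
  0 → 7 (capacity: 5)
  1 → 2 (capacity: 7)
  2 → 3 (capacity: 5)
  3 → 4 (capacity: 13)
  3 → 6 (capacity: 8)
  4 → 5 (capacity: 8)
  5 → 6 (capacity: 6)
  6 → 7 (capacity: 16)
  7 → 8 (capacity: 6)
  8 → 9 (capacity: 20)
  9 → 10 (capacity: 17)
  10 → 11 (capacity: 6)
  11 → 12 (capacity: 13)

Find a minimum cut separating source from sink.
Min cut value = 6, edges: (10,11)

Min cut value: 6
Partition: S = [0, 1, 2, 3, 4, 5, 6, 7, 8, 9, 10], T = [11, 12]
Cut edges: (10,11)

By max-flow min-cut theorem, max flow = min cut = 6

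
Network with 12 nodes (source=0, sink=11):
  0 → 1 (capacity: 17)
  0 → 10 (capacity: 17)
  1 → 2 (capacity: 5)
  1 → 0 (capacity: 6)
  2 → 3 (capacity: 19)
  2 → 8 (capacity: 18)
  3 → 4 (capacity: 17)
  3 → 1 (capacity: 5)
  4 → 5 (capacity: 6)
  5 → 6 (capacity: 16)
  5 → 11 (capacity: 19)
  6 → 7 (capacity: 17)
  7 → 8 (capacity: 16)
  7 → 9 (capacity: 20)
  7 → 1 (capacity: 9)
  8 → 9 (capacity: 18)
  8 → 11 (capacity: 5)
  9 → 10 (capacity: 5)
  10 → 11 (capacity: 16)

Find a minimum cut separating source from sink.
Min cut value = 21, edges: (1,2), (10,11)

Min cut value: 21
Partition: S = [0, 1, 9, 10], T = [2, 3, 4, 5, 6, 7, 8, 11]
Cut edges: (1,2), (10,11)

By max-flow min-cut theorem, max flow = min cut = 21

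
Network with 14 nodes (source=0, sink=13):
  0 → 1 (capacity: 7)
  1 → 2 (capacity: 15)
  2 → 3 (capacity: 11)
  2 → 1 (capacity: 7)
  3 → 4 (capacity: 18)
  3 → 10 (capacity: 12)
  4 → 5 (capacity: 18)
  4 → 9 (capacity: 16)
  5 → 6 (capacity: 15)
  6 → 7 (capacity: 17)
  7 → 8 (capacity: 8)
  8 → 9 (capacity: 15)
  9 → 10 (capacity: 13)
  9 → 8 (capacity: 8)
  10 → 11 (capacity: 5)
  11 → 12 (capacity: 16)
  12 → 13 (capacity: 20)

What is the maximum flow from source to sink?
Maximum flow = 5

Max flow: 5

Flow assignment:
  0 → 1: 5/7
  1 → 2: 5/15
  2 → 3: 5/11
  3 → 10: 5/12
  10 → 11: 5/5
  11 → 12: 5/16
  12 → 13: 5/20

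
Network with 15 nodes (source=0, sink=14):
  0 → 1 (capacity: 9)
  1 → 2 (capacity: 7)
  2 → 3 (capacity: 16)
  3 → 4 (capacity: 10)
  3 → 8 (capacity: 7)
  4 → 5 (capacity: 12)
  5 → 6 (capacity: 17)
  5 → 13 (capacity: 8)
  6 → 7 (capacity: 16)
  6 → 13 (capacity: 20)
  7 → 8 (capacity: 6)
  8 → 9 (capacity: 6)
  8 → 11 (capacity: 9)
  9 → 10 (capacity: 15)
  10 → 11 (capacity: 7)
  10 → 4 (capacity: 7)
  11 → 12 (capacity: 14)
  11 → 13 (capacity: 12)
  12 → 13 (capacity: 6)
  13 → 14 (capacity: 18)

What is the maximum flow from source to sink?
Maximum flow = 7

Max flow: 7

Flow assignment:
  0 → 1: 7/9
  1 → 2: 7/7
  2 → 3: 7/16
  3 → 4: 7/10
  4 → 5: 7/12
  5 → 13: 7/8
  13 → 14: 7/18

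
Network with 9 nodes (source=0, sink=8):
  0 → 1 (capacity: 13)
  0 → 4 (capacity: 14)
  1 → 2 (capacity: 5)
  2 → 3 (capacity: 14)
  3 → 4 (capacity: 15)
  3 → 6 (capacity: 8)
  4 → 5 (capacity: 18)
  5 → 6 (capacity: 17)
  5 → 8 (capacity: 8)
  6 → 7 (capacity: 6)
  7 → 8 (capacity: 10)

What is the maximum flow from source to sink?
Maximum flow = 14

Max flow: 14

Flow assignment:
  0 → 1: 5/13
  0 → 4: 9/14
  1 → 2: 5/5
  2 → 3: 5/14
  3 → 4: 5/15
  4 → 5: 14/18
  5 → 6: 6/17
  5 → 8: 8/8
  6 → 7: 6/6
  7 → 8: 6/10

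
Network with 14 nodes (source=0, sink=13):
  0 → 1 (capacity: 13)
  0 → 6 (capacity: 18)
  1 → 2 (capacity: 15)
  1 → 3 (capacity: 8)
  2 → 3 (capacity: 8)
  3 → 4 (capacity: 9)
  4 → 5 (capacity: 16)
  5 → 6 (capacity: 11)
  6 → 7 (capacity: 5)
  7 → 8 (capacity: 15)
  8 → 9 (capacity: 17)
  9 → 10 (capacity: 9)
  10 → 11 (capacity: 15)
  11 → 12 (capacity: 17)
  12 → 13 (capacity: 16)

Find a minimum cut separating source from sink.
Min cut value = 5, edges: (6,7)

Min cut value: 5
Partition: S = [0, 1, 2, 3, 4, 5, 6], T = [7, 8, 9, 10, 11, 12, 13]
Cut edges: (6,7)

By max-flow min-cut theorem, max flow = min cut = 5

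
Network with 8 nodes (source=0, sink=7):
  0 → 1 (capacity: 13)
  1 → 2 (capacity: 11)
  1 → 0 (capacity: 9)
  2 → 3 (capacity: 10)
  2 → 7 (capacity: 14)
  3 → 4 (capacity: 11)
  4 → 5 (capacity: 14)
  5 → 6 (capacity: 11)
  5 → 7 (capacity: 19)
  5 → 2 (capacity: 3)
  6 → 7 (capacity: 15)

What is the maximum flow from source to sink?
Maximum flow = 11

Max flow: 11

Flow assignment:
  0 → 1: 11/13
  1 → 2: 11/11
  2 → 7: 11/14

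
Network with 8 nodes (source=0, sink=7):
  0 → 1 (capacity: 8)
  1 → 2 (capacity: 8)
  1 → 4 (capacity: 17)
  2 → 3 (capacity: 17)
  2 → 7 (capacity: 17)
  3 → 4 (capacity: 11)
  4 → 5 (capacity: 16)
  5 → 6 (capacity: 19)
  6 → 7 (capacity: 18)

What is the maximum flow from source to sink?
Maximum flow = 8

Max flow: 8

Flow assignment:
  0 → 1: 8/8
  1 → 2: 8/8
  2 → 7: 8/17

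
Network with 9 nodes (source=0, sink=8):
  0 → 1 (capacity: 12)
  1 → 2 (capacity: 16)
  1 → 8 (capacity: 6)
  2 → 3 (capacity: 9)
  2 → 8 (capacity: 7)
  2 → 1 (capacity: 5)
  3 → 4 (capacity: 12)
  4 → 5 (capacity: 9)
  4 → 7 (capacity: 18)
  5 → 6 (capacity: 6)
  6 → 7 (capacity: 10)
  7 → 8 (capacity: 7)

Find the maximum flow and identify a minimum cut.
Max flow = 12, Min cut edges: (0,1)

Maximum flow: 12
Minimum cut: (0,1)
Partition: S = [0], T = [1, 2, 3, 4, 5, 6, 7, 8]

Max-flow min-cut theorem verified: both equal 12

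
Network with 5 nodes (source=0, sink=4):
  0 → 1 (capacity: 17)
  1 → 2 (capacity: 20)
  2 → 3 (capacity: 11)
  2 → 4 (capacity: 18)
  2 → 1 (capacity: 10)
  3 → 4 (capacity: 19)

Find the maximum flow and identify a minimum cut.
Max flow = 17, Min cut edges: (0,1)

Maximum flow: 17
Minimum cut: (0,1)
Partition: S = [0], T = [1, 2, 3, 4]

Max-flow min-cut theorem verified: both equal 17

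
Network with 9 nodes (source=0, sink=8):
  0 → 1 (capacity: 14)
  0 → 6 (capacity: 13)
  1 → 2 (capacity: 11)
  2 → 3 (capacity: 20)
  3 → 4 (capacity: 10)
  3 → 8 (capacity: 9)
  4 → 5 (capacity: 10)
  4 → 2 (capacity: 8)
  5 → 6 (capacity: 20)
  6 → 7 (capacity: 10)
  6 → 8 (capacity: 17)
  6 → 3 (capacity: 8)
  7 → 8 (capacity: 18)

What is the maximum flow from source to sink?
Maximum flow = 24

Max flow: 24

Flow assignment:
  0 → 1: 11/14
  0 → 6: 13/13
  1 → 2: 11/11
  2 → 3: 11/20
  3 → 4: 2/10
  3 → 8: 9/9
  4 → 5: 2/10
  5 → 6: 2/20
  6 → 8: 15/17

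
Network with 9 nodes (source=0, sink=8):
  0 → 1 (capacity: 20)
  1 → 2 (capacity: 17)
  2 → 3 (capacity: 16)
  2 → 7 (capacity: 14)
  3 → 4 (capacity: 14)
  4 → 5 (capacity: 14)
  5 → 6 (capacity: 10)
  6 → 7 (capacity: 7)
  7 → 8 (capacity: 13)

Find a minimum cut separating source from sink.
Min cut value = 13, edges: (7,8)

Min cut value: 13
Partition: S = [0, 1, 2, 3, 4, 5, 6, 7], T = [8]
Cut edges: (7,8)

By max-flow min-cut theorem, max flow = min cut = 13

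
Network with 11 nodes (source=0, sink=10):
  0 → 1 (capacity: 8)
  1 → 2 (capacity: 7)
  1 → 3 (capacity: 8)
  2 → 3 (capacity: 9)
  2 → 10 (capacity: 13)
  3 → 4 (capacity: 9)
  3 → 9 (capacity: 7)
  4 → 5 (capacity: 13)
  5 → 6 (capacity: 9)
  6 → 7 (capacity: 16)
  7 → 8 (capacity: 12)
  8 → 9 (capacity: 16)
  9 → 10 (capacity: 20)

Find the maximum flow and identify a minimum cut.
Max flow = 8, Min cut edges: (0,1)

Maximum flow: 8
Minimum cut: (0,1)
Partition: S = [0], T = [1, 2, 3, 4, 5, 6, 7, 8, 9, 10]

Max-flow min-cut theorem verified: both equal 8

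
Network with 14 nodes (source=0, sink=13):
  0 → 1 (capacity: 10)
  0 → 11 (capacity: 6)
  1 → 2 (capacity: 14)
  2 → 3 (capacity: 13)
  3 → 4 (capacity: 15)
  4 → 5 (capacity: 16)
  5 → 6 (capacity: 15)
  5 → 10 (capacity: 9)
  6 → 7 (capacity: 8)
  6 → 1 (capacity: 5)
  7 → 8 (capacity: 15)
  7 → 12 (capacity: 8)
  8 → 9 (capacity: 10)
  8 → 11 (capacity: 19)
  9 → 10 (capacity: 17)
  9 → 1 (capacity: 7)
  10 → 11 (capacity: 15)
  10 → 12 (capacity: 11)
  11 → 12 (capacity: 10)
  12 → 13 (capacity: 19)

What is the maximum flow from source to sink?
Maximum flow = 16

Max flow: 16

Flow assignment:
  0 → 1: 10/10
  0 → 11: 6/6
  1 → 2: 10/14
  2 → 3: 10/13
  3 → 4: 10/15
  4 → 5: 10/16
  5 → 6: 1/15
  5 → 10: 9/9
  6 → 7: 1/8
  7 → 12: 1/8
  10 → 12: 9/11
  11 → 12: 6/10
  12 → 13: 16/19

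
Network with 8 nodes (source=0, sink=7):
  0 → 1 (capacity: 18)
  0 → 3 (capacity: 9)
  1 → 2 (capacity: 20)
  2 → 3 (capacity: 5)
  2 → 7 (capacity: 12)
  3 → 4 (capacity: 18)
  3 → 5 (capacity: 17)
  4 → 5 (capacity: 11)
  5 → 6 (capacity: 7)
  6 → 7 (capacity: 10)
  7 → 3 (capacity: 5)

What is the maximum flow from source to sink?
Maximum flow = 19

Max flow: 19

Flow assignment:
  0 → 1: 12/18
  0 → 3: 7/9
  1 → 2: 12/20
  2 → 7: 12/12
  3 → 5: 7/17
  5 → 6: 7/7
  6 → 7: 7/10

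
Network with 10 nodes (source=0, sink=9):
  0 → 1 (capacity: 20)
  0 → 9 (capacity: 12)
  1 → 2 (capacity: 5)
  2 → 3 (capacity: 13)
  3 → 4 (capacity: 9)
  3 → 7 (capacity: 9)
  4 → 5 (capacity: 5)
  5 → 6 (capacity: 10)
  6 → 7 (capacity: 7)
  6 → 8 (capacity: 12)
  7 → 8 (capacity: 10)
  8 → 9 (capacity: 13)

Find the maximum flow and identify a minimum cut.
Max flow = 17, Min cut edges: (0,9), (1,2)

Maximum flow: 17
Minimum cut: (0,9), (1,2)
Partition: S = [0, 1], T = [2, 3, 4, 5, 6, 7, 8, 9]

Max-flow min-cut theorem verified: both equal 17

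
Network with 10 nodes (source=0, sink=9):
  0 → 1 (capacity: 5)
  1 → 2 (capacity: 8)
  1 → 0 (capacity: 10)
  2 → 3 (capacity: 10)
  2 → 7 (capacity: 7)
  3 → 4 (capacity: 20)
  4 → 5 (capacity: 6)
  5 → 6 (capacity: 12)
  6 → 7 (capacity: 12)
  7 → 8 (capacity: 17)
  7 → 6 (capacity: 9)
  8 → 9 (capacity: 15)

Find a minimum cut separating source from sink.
Min cut value = 5, edges: (0,1)

Min cut value: 5
Partition: S = [0], T = [1, 2, 3, 4, 5, 6, 7, 8, 9]
Cut edges: (0,1)

By max-flow min-cut theorem, max flow = min cut = 5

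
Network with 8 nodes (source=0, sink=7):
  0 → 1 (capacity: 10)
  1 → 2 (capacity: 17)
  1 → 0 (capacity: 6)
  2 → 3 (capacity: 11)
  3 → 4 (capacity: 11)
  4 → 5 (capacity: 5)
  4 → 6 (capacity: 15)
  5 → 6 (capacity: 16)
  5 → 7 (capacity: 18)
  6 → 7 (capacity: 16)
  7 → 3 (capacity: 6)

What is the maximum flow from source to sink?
Maximum flow = 10

Max flow: 10

Flow assignment:
  0 → 1: 10/10
  1 → 2: 10/17
  2 → 3: 10/11
  3 → 4: 10/11
  4 → 5: 5/5
  4 → 6: 5/15
  5 → 7: 5/18
  6 → 7: 5/16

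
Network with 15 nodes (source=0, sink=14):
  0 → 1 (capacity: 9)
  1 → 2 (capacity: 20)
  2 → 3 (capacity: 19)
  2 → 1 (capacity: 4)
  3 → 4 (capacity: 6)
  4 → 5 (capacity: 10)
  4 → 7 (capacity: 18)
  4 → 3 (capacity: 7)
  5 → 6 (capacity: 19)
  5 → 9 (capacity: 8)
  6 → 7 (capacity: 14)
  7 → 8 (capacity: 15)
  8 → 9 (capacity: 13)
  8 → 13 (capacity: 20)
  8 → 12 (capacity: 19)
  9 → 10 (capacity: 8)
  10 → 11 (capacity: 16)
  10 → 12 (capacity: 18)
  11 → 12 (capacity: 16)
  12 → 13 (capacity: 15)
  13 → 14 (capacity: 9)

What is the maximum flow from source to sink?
Maximum flow = 6

Max flow: 6

Flow assignment:
  0 → 1: 6/9
  1 → 2: 6/20
  2 → 3: 6/19
  3 → 4: 6/6
  4 → 7: 6/18
  7 → 8: 6/15
  8 → 13: 6/20
  13 → 14: 6/9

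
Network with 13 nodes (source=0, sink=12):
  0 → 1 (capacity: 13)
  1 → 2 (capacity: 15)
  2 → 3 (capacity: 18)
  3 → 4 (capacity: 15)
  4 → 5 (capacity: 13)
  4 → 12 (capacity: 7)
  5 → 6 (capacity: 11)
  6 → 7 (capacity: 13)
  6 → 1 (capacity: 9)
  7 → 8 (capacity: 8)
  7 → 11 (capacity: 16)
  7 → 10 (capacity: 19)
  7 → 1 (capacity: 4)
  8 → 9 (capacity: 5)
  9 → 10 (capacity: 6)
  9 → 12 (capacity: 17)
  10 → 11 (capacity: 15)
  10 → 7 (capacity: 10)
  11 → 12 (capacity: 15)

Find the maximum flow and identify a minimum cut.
Max flow = 13, Min cut edges: (0,1)

Maximum flow: 13
Minimum cut: (0,1)
Partition: S = [0], T = [1, 2, 3, 4, 5, 6, 7, 8, 9, 10, 11, 12]

Max-flow min-cut theorem verified: both equal 13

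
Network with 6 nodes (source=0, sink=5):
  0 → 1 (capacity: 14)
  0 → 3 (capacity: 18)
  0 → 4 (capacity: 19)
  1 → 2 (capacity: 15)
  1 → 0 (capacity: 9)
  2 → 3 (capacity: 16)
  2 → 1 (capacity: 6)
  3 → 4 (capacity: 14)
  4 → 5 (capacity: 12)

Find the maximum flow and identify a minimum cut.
Max flow = 12, Min cut edges: (4,5)

Maximum flow: 12
Minimum cut: (4,5)
Partition: S = [0, 1, 2, 3, 4], T = [5]

Max-flow min-cut theorem verified: both equal 12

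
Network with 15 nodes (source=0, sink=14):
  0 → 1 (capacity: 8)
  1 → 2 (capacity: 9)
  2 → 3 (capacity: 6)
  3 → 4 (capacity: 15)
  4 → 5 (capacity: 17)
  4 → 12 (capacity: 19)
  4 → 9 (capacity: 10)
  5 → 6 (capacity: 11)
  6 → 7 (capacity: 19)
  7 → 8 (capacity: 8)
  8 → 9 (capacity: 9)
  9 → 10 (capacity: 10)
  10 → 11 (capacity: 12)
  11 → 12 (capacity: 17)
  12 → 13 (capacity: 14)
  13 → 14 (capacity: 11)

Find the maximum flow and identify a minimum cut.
Max flow = 6, Min cut edges: (2,3)

Maximum flow: 6
Minimum cut: (2,3)
Partition: S = [0, 1, 2], T = [3, 4, 5, 6, 7, 8, 9, 10, 11, 12, 13, 14]

Max-flow min-cut theorem verified: both equal 6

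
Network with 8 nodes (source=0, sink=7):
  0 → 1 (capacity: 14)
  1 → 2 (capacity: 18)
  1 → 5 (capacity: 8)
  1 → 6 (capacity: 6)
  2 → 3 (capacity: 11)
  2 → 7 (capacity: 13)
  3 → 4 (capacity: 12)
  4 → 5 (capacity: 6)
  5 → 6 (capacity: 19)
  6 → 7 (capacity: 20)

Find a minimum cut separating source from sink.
Min cut value = 14, edges: (0,1)

Min cut value: 14
Partition: S = [0], T = [1, 2, 3, 4, 5, 6, 7]
Cut edges: (0,1)

By max-flow min-cut theorem, max flow = min cut = 14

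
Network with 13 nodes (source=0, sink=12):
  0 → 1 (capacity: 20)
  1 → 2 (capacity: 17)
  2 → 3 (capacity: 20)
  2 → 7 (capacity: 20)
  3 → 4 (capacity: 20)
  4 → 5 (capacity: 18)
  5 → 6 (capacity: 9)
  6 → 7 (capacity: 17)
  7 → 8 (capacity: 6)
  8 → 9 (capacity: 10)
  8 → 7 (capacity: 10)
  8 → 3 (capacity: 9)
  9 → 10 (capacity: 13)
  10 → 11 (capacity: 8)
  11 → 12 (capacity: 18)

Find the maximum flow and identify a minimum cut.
Max flow = 6, Min cut edges: (7,8)

Maximum flow: 6
Minimum cut: (7,8)
Partition: S = [0, 1, 2, 3, 4, 5, 6, 7], T = [8, 9, 10, 11, 12]

Max-flow min-cut theorem verified: both equal 6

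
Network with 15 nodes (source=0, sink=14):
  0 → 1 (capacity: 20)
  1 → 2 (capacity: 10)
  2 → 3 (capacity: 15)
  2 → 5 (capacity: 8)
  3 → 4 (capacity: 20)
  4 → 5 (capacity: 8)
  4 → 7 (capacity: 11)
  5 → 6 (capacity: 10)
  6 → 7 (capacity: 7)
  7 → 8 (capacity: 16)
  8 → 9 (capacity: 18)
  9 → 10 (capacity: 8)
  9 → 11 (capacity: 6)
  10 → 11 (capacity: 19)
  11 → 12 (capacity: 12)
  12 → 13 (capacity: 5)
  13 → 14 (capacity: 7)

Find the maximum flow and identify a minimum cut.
Max flow = 5, Min cut edges: (12,13)

Maximum flow: 5
Minimum cut: (12,13)
Partition: S = [0, 1, 2, 3, 4, 5, 6, 7, 8, 9, 10, 11, 12], T = [13, 14]

Max-flow min-cut theorem verified: both equal 5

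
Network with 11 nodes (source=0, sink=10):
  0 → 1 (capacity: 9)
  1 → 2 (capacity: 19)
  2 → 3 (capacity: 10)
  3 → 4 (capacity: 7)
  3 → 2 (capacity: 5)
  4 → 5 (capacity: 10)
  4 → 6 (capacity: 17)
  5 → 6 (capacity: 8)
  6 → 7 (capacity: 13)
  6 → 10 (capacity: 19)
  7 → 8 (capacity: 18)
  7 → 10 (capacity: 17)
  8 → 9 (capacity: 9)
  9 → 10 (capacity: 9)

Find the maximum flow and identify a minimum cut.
Max flow = 7, Min cut edges: (3,4)

Maximum flow: 7
Minimum cut: (3,4)
Partition: S = [0, 1, 2, 3], T = [4, 5, 6, 7, 8, 9, 10]

Max-flow min-cut theorem verified: both equal 7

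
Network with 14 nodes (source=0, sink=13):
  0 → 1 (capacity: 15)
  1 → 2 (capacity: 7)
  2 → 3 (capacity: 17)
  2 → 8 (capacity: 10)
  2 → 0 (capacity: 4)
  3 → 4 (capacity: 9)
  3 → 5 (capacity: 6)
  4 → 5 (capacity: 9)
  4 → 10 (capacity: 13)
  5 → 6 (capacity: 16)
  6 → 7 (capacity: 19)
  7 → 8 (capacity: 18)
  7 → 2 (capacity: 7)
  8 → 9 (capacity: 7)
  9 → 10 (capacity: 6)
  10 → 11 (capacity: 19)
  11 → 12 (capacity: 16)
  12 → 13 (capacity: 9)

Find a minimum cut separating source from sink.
Min cut value = 7, edges: (1,2)

Min cut value: 7
Partition: S = [0, 1], T = [2, 3, 4, 5, 6, 7, 8, 9, 10, 11, 12, 13]
Cut edges: (1,2)

By max-flow min-cut theorem, max flow = min cut = 7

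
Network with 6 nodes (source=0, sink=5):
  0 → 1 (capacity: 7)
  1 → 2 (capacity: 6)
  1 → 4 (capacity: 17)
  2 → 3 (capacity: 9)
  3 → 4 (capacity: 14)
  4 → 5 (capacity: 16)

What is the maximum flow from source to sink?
Maximum flow = 7

Max flow: 7

Flow assignment:
  0 → 1: 7/7
  1 → 4: 7/17
  4 → 5: 7/16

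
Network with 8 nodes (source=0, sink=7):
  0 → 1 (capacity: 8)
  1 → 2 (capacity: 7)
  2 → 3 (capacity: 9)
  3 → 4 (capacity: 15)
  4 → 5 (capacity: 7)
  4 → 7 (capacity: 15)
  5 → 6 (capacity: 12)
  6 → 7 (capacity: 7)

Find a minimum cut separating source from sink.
Min cut value = 7, edges: (1,2)

Min cut value: 7
Partition: S = [0, 1], T = [2, 3, 4, 5, 6, 7]
Cut edges: (1,2)

By max-flow min-cut theorem, max flow = min cut = 7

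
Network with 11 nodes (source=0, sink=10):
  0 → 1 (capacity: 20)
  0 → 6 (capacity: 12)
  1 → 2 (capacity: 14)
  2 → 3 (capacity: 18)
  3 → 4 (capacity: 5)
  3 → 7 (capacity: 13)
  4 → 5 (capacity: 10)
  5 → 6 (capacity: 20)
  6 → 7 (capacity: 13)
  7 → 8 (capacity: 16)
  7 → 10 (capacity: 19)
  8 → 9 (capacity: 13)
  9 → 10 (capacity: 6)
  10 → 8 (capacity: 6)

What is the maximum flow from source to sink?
Maximum flow = 25

Max flow: 25

Flow assignment:
  0 → 1: 14/20
  0 → 6: 11/12
  1 → 2: 14/14
  2 → 3: 14/18
  3 → 4: 1/5
  3 → 7: 13/13
  4 → 5: 1/10
  5 → 6: 1/20
  6 → 7: 12/13
  7 → 8: 6/16
  7 → 10: 19/19
  8 → 9: 6/13
  9 → 10: 6/6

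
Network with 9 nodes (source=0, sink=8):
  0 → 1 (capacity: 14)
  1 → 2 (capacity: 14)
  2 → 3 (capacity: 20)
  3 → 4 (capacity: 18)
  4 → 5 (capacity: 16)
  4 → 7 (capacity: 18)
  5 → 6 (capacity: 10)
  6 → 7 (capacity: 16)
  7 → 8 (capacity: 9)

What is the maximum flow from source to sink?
Maximum flow = 9

Max flow: 9

Flow assignment:
  0 → 1: 9/14
  1 → 2: 9/14
  2 → 3: 9/20
  3 → 4: 9/18
  4 → 7: 9/18
  7 → 8: 9/9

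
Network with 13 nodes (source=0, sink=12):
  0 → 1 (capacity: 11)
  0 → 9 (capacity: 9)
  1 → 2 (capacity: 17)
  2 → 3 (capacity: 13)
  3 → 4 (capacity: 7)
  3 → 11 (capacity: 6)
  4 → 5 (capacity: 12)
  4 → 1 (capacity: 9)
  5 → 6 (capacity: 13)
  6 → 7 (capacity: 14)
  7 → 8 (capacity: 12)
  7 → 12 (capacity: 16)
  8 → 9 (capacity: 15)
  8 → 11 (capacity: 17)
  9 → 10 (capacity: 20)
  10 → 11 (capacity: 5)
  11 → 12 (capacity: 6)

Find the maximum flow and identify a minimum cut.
Max flow = 13, Min cut edges: (3,4), (11,12)

Maximum flow: 13
Minimum cut: (3,4), (11,12)
Partition: S = [0, 1, 2, 3, 8, 9, 10, 11], T = [4, 5, 6, 7, 12]

Max-flow min-cut theorem verified: both equal 13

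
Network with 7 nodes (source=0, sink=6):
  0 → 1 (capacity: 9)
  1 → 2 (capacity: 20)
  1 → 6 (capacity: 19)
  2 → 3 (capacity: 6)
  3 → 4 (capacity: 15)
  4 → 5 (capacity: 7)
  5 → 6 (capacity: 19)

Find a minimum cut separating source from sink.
Min cut value = 9, edges: (0,1)

Min cut value: 9
Partition: S = [0], T = [1, 2, 3, 4, 5, 6]
Cut edges: (0,1)

By max-flow min-cut theorem, max flow = min cut = 9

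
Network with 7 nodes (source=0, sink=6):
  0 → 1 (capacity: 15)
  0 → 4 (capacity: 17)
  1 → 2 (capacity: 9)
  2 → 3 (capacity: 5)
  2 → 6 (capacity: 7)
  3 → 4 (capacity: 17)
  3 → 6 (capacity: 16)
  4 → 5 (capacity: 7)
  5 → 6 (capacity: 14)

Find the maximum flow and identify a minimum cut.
Max flow = 16, Min cut edges: (1,2), (4,5)

Maximum flow: 16
Minimum cut: (1,2), (4,5)
Partition: S = [0, 1, 4], T = [2, 3, 5, 6]

Max-flow min-cut theorem verified: both equal 16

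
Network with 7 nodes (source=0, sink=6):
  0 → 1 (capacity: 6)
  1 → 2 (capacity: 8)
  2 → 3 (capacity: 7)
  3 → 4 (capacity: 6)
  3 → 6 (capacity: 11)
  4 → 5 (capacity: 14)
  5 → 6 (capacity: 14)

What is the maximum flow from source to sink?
Maximum flow = 6

Max flow: 6

Flow assignment:
  0 → 1: 6/6
  1 → 2: 6/8
  2 → 3: 6/7
  3 → 6: 6/11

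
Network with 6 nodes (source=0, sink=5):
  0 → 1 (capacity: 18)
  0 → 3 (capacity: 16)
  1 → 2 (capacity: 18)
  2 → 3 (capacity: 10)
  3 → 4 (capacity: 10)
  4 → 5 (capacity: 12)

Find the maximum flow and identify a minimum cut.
Max flow = 10, Min cut edges: (3,4)

Maximum flow: 10
Minimum cut: (3,4)
Partition: S = [0, 1, 2, 3], T = [4, 5]

Max-flow min-cut theorem verified: both equal 10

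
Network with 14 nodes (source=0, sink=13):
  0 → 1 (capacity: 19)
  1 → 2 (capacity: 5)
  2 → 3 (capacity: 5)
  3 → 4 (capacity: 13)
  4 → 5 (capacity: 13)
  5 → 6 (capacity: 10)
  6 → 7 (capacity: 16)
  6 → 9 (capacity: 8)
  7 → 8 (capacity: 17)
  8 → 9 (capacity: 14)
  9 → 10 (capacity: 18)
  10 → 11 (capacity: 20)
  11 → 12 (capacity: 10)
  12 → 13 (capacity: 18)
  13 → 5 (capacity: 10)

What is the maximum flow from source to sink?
Maximum flow = 5

Max flow: 5

Flow assignment:
  0 → 1: 5/19
  1 → 2: 5/5
  2 → 3: 5/5
  3 → 4: 5/13
  4 → 5: 5/13
  5 → 6: 5/10
  6 → 9: 5/8
  9 → 10: 5/18
  10 → 11: 5/20
  11 → 12: 5/10
  12 → 13: 5/18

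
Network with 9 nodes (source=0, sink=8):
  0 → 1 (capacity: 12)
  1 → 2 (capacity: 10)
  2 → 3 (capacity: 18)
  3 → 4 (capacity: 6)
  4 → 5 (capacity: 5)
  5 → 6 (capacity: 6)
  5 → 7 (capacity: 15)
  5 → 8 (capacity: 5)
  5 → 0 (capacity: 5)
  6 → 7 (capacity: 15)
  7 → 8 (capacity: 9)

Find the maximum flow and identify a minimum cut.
Max flow = 5, Min cut edges: (4,5)

Maximum flow: 5
Minimum cut: (4,5)
Partition: S = [0, 1, 2, 3, 4], T = [5, 6, 7, 8]

Max-flow min-cut theorem verified: both equal 5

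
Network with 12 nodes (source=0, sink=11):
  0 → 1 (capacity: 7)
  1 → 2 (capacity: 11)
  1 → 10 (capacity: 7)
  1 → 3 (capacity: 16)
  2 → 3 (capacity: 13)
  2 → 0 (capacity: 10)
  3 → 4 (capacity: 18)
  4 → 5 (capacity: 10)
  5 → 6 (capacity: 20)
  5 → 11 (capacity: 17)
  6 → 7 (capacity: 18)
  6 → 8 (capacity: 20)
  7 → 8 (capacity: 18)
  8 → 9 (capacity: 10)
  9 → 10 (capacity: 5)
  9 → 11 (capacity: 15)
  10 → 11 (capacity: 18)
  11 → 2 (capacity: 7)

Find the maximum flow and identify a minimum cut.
Max flow = 7, Min cut edges: (0,1)

Maximum flow: 7
Minimum cut: (0,1)
Partition: S = [0], T = [1, 2, 3, 4, 5, 6, 7, 8, 9, 10, 11]

Max-flow min-cut theorem verified: both equal 7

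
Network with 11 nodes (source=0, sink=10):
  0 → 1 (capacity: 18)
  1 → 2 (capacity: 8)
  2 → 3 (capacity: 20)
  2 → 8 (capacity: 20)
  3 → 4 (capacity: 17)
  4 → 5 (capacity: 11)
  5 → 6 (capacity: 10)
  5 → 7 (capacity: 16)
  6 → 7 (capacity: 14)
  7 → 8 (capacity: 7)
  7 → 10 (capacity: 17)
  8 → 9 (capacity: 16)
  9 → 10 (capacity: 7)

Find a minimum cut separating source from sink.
Min cut value = 8, edges: (1,2)

Min cut value: 8
Partition: S = [0, 1], T = [2, 3, 4, 5, 6, 7, 8, 9, 10]
Cut edges: (1,2)

By max-flow min-cut theorem, max flow = min cut = 8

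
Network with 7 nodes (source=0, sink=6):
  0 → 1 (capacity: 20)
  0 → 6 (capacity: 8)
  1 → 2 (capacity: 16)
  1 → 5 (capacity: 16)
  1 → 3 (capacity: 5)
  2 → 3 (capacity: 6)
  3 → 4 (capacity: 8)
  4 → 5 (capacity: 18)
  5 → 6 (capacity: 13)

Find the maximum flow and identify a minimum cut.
Max flow = 21, Min cut edges: (0,6), (5,6)

Maximum flow: 21
Minimum cut: (0,6), (5,6)
Partition: S = [0, 1, 2, 3, 4, 5], T = [6]

Max-flow min-cut theorem verified: both equal 21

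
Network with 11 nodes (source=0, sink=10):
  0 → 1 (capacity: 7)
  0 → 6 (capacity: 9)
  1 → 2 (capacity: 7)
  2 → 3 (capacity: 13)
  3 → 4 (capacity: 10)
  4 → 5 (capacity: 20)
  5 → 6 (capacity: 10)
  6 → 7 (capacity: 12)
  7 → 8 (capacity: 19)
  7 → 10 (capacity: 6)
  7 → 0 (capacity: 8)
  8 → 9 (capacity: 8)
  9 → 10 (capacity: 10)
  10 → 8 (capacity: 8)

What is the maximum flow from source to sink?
Maximum flow = 12

Max flow: 12

Flow assignment:
  0 → 1: 7/7
  0 → 6: 5/9
  1 → 2: 7/7
  2 → 3: 7/13
  3 → 4: 7/10
  4 → 5: 7/20
  5 → 6: 7/10
  6 → 7: 12/12
  7 → 8: 6/19
  7 → 10: 6/6
  8 → 9: 6/8
  9 → 10: 6/10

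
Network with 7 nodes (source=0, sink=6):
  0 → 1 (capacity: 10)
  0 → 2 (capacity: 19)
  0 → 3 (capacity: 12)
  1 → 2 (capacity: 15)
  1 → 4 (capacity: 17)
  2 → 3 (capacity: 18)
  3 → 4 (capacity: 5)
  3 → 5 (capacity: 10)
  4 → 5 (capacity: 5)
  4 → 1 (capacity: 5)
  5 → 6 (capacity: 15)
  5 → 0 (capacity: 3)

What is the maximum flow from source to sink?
Maximum flow = 15

Max flow: 15

Flow assignment:
  0 → 2: 15/19
  2 → 3: 15/18
  3 → 4: 5/5
  3 → 5: 10/10
  4 → 5: 5/5
  5 → 6: 15/15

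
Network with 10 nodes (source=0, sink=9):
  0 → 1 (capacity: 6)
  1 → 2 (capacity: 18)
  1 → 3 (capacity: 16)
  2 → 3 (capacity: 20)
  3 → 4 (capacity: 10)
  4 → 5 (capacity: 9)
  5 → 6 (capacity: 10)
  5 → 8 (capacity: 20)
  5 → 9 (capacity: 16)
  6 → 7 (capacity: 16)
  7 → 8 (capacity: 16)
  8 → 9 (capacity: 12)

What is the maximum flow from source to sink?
Maximum flow = 6

Max flow: 6

Flow assignment:
  0 → 1: 6/6
  1 → 3: 6/16
  3 → 4: 6/10
  4 → 5: 6/9
  5 → 9: 6/16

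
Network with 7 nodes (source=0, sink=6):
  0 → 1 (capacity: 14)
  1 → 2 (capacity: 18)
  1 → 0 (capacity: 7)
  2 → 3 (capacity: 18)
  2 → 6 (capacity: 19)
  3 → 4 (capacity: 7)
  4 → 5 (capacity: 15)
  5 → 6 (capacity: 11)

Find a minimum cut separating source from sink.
Min cut value = 14, edges: (0,1)

Min cut value: 14
Partition: S = [0], T = [1, 2, 3, 4, 5, 6]
Cut edges: (0,1)

By max-flow min-cut theorem, max flow = min cut = 14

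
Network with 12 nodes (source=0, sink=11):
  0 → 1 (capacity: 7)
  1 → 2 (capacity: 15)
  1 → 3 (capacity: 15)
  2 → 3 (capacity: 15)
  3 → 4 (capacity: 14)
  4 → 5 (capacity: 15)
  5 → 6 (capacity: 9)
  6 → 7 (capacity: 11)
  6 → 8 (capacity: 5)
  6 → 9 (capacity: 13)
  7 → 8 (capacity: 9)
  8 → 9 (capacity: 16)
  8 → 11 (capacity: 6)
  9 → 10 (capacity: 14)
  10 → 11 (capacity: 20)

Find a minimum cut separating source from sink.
Min cut value = 7, edges: (0,1)

Min cut value: 7
Partition: S = [0], T = [1, 2, 3, 4, 5, 6, 7, 8, 9, 10, 11]
Cut edges: (0,1)

By max-flow min-cut theorem, max flow = min cut = 7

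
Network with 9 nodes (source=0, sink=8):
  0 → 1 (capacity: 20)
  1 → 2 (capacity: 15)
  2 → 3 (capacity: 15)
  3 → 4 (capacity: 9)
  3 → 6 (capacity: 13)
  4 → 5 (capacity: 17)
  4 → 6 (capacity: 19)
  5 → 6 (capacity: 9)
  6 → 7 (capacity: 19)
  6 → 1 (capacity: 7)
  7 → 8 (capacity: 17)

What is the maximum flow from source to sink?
Maximum flow = 15

Max flow: 15

Flow assignment:
  0 → 1: 15/20
  1 → 2: 15/15
  2 → 3: 15/15
  3 → 4: 2/9
  3 → 6: 13/13
  4 → 6: 2/19
  6 → 7: 15/19
  7 → 8: 15/17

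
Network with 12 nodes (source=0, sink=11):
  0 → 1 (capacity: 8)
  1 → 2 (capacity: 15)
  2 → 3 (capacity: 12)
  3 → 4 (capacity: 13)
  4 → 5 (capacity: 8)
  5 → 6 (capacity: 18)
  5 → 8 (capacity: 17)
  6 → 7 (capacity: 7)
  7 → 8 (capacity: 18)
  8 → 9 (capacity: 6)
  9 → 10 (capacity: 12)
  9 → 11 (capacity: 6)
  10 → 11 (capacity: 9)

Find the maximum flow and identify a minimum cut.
Max flow = 6, Min cut edges: (8,9)

Maximum flow: 6
Minimum cut: (8,9)
Partition: S = [0, 1, 2, 3, 4, 5, 6, 7, 8], T = [9, 10, 11]

Max-flow min-cut theorem verified: both equal 6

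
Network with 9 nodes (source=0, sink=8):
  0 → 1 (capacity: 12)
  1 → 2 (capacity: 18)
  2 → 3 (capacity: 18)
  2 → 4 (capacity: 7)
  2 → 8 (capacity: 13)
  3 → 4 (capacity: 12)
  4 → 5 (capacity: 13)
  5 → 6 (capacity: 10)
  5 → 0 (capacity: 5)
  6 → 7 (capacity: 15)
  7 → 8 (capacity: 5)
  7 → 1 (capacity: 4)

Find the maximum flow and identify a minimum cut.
Max flow = 12, Min cut edges: (0,1)

Maximum flow: 12
Minimum cut: (0,1)
Partition: S = [0], T = [1, 2, 3, 4, 5, 6, 7, 8]

Max-flow min-cut theorem verified: both equal 12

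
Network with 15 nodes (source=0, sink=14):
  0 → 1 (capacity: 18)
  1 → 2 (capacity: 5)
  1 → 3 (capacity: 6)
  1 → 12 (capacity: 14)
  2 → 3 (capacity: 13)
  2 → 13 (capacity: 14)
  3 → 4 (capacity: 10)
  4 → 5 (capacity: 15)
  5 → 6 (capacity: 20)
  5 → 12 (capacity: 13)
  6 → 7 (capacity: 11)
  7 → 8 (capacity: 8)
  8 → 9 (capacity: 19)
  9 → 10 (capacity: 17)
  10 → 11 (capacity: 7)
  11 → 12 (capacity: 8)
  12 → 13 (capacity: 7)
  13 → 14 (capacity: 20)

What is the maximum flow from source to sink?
Maximum flow = 12

Max flow: 12

Flow assignment:
  0 → 1: 12/18
  1 → 2: 5/5
  1 → 12: 7/14
  2 → 13: 5/14
  12 → 13: 7/7
  13 → 14: 12/20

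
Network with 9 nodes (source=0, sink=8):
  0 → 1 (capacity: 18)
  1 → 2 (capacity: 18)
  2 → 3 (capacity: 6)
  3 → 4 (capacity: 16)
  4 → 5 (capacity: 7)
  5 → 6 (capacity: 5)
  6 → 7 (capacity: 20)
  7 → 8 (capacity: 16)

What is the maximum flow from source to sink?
Maximum flow = 5

Max flow: 5

Flow assignment:
  0 → 1: 5/18
  1 → 2: 5/18
  2 → 3: 5/6
  3 → 4: 5/16
  4 → 5: 5/7
  5 → 6: 5/5
  6 → 7: 5/20
  7 → 8: 5/16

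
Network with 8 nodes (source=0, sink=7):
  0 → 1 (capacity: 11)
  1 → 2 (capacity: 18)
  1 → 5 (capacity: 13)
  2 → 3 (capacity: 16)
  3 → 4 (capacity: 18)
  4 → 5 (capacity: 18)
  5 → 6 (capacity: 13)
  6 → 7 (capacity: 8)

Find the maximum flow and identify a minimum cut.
Max flow = 8, Min cut edges: (6,7)

Maximum flow: 8
Minimum cut: (6,7)
Partition: S = [0, 1, 2, 3, 4, 5, 6], T = [7]

Max-flow min-cut theorem verified: both equal 8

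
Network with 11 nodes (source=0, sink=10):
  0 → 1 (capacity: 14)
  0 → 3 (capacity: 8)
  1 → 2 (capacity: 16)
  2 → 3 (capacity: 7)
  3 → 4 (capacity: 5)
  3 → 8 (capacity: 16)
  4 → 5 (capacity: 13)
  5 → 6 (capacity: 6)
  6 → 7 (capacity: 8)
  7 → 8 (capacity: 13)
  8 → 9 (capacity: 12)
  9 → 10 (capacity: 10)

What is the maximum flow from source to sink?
Maximum flow = 10

Max flow: 10

Flow assignment:
  0 → 1: 7/14
  0 → 3: 3/8
  1 → 2: 7/16
  2 → 3: 7/7
  3 → 8: 10/16
  8 → 9: 10/12
  9 → 10: 10/10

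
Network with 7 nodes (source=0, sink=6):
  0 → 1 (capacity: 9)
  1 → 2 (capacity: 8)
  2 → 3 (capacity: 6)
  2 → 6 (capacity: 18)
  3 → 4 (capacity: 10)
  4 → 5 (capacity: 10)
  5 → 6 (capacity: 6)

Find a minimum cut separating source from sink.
Min cut value = 8, edges: (1,2)

Min cut value: 8
Partition: S = [0, 1], T = [2, 3, 4, 5, 6]
Cut edges: (1,2)

By max-flow min-cut theorem, max flow = min cut = 8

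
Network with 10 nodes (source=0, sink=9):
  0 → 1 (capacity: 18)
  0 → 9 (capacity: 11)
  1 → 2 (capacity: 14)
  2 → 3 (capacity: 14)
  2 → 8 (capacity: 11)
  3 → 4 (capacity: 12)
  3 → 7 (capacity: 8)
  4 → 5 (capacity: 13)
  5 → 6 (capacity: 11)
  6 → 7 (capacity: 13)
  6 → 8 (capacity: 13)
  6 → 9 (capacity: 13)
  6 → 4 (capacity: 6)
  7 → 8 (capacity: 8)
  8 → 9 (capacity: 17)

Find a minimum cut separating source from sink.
Min cut value = 25, edges: (0,9), (1,2)

Min cut value: 25
Partition: S = [0, 1], T = [2, 3, 4, 5, 6, 7, 8, 9]
Cut edges: (0,9), (1,2)

By max-flow min-cut theorem, max flow = min cut = 25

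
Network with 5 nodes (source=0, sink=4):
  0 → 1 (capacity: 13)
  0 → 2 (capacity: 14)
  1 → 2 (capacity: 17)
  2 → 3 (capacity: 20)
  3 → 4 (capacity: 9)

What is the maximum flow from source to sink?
Maximum flow = 9

Max flow: 9

Flow assignment:
  0 → 1: 9/13
  1 → 2: 9/17
  2 → 3: 9/20
  3 → 4: 9/9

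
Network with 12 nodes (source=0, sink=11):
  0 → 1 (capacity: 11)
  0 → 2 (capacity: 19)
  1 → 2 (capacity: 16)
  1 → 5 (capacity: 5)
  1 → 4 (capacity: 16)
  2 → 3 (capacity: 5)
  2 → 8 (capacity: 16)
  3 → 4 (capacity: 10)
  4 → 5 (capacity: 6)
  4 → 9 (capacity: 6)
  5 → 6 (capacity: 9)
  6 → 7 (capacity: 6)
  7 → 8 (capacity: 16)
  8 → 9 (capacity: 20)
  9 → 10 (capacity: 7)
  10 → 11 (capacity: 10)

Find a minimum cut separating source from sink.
Min cut value = 7, edges: (9,10)

Min cut value: 7
Partition: S = [0, 1, 2, 3, 4, 5, 6, 7, 8, 9], T = [10, 11]
Cut edges: (9,10)

By max-flow min-cut theorem, max flow = min cut = 7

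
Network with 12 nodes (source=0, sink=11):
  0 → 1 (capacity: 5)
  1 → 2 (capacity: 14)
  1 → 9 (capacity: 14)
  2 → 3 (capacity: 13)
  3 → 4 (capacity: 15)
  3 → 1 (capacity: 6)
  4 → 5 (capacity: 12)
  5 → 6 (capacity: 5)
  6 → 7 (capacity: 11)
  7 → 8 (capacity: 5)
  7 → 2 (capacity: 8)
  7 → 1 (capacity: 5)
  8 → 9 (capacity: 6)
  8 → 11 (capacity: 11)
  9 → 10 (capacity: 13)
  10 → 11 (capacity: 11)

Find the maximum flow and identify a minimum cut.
Max flow = 5, Min cut edges: (0,1)

Maximum flow: 5
Minimum cut: (0,1)
Partition: S = [0], T = [1, 2, 3, 4, 5, 6, 7, 8, 9, 10, 11]

Max-flow min-cut theorem verified: both equal 5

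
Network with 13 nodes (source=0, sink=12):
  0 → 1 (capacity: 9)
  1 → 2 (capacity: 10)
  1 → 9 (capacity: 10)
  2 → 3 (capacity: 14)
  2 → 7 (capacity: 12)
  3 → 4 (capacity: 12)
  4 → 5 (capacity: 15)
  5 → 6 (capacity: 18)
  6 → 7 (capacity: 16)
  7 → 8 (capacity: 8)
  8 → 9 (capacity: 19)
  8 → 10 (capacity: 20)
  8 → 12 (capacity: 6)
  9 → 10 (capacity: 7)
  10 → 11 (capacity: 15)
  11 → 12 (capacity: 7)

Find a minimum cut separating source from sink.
Min cut value = 9, edges: (0,1)

Min cut value: 9
Partition: S = [0], T = [1, 2, 3, 4, 5, 6, 7, 8, 9, 10, 11, 12]
Cut edges: (0,1)

By max-flow min-cut theorem, max flow = min cut = 9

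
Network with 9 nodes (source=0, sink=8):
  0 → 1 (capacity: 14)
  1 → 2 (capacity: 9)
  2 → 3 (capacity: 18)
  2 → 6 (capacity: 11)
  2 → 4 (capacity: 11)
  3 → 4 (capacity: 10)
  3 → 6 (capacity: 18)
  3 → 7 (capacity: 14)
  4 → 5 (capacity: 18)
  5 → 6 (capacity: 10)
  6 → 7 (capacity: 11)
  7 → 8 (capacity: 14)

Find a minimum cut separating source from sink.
Min cut value = 9, edges: (1,2)

Min cut value: 9
Partition: S = [0, 1], T = [2, 3, 4, 5, 6, 7, 8]
Cut edges: (1,2)

By max-flow min-cut theorem, max flow = min cut = 9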